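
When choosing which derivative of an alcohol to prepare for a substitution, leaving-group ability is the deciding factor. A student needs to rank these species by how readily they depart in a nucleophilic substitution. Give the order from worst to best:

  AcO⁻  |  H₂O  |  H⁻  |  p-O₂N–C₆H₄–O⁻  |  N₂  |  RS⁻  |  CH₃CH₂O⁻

H⁻ < CH₃CH₂O⁻ < RS⁻ < p-O₂N–C₆H₄–O⁻ < AcO⁻ < H₂O < N₂

N₂: no meaningful conjugate acid; N₂ departs as an exceptionally stable neutral molecule
H₂O: pKₐ(H₃O⁺) ≈ -1.7
AcO⁻: pKₐ(CH₃COOH) ≈ 4.8
p-O₂N–C₆H₄–O⁻: pKₐ(p-nitrophenol) ≈ 7.2 — nitro group delocalises the charge; the classic chromogenic LG
RS⁻: pKₐ(RSH (a thiol)) ≈ 10.5 — moderately basic; rarely leaves without activation
CH₃CH₂O⁻: pKₐ(CH₃CH₂OH) ≈ 16 — strong base; alkoxides do not leave unassisted
H⁻: pKₐ(H₂) ≈ 36 — extremely strong base; leaves only in special hydride-transfer contexts
Listed from poorest to best leaving group as asked.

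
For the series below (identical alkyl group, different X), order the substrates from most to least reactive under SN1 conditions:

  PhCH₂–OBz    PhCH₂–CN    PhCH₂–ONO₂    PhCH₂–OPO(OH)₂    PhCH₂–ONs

Identical carbon frameworks mean the comparison reduces to leaving-group quality.
Leaving-group ability tracks the stability of the departed species; conjugate-acid pKₐ is the usual yardstick (lower pKₐ → better LG).
PhCH₂–ONs loses ONs⁻: pKₐ(p-O₂NC₆H₄SO₃H) ≈ -3.5
PhCH₂–ONO₂ loses NO₃⁻: pKₐ(HNO₃) ≈ -1.3
PhCH₂–OPO(OH)₂ loses H₂PO₄⁻: pKₐ(H₃PO₄) ≈ 2.1
PhCH₂–OBz loses PhCOO⁻: pKₐ(C₆H₅COOH) ≈ 4.2
PhCH₂–CN loses CN⁻: pKₐ(HCN) ≈ 9.2

PhCH₂–ONs > PhCH₂–ONO₂ > PhCH₂–OPO(OH)₂ > PhCH₂–OBz > PhCH₂–CN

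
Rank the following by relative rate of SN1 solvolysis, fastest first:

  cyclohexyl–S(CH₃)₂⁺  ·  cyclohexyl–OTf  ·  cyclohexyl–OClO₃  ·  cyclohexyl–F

Same R in every case — rank the leaving groups.
Rank by basicity of the departing species: weakest base leaves most easily.
cyclohexyl–OTf loses OTf⁻: pKₐ(CF₃SO₃H (triflic acid)) ≈ -14
cyclohexyl–OClO₃ loses ClO₄⁻: pKₐ(HClO₄) ≈ -10
cyclohexyl–S(CH₃)₂⁺ loses SR'₂: pKₐ(R'₂SH⁺) ≈ -7
cyclohexyl–F loses F⁻: pKₐ(HF) ≈ 3.2

cyclohexyl–OTf > cyclohexyl–OClO₃ > cyclohexyl–S(CH₃)₂⁺ > cyclohexyl–F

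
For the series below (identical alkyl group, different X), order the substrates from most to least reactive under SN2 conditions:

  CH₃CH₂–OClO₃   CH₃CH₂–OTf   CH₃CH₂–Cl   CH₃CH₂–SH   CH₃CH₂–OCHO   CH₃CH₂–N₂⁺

CH₃CH₂–N₂⁺ > CH₃CH₂–OTf > CH₃CH₂–OClO₃ > CH₃CH₂–Cl > CH₃CH₂–OCHO > CH₃CH₂–SH

Same R in every case — rank the leaving groups.
A good leaving group is a weak base: the lower the pKₐ of its conjugate acid, the more readily it departs.
CH₃CH₂–N₂⁺ loses N₂: no meaningful conjugate acid; N₂ departs as an exceptionally stable neutral molecule
CH₃CH₂–OTf loses OTf⁻: pKₐ(CF₃SO₃H (triflic acid)) ≈ -14
CH₃CH₂–OClO₃ loses ClO₄⁻: pKₐ(HClO₄) ≈ -10
CH₃CH₂–Cl loses Cl⁻: pKₐ(HCl) ≈ -7
CH₃CH₂–OCHO loses HCOO⁻: pKₐ(HCOOH) ≈ 3.8
CH₃CH₂–SH loses HS⁻: pKₐ(H₂S) ≈ 7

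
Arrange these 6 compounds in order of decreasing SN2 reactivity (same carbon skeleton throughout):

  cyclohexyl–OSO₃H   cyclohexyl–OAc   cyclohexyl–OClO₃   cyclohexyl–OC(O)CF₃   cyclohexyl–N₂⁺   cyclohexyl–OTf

cyclohexyl–N₂⁺ > cyclohexyl–OTf > cyclohexyl–OClO₃ > cyclohexyl–OSO₃H > cyclohexyl–OC(O)CF₃ > cyclohexyl–OAc

Identical carbon frameworks mean the comparison reduces to leaving-group quality.
Leaving-group ability tracks the stability of the departed species; conjugate-acid pKₐ is the usual yardstick (lower pKₐ → better LG).
cyclohexyl–N₂⁺ loses N₂: no meaningful conjugate acid; N₂ departs as an exceptionally stable neutral molecule
cyclohexyl–OTf loses OTf⁻: pKₐ(CF₃SO₃H (triflic acid)) ≈ -14
cyclohexyl–OClO₃ loses ClO₄⁻: pKₐ(HClO₄) ≈ -10
cyclohexyl–OSO₃H loses HSO₄⁻: pKₐ(H₂SO₄) ≈ -3
cyclohexyl–OC(O)CF₃ loses CF₃COO⁻: pKₐ(CF₃COOH) ≈ 0.2
cyclohexyl–OAc loses AcO⁻: pKₐ(CH₃COOH) ≈ 4.8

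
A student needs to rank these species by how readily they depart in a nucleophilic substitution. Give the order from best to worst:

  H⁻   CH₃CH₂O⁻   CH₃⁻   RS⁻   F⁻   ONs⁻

ONs⁻: pKₐ(p-O₂NC₆H₄SO₃H) ≈ -3.5
F⁻: pKₐ(HF) ≈ 3.2
RS⁻: pKₐ(RSH (a thiol)) ≈ 10.5
CH₃CH₂O⁻: pKₐ(CH₃CH₂OH) ≈ 16
H⁻: pKₐ(H₂) ≈ 36
CH₃⁻: pKₐ(CH₄) ≈ 48

ONs⁻ > F⁻ > RS⁻ > CH₃CH₂O⁻ > H⁻ > CH₃⁻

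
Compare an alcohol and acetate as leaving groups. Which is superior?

an alcohol is the better leaving group.
pKₐ(R'OH₂⁺) ≈ -2.4 versus pKₐ(CH₃COOH) ≈ 4.8: an alcohol is the much weaker base.
Neutral; leaves from a protonated ether (an oxonium ion, R–O(H)R'⁺).

an alcohol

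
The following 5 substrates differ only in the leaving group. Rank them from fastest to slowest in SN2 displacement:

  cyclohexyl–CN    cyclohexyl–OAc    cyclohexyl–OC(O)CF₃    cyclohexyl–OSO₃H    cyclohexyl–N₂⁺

With the same alkyl group throughout, only the leaving group differentiates the rates.
Rank by basicity of the departing species: weakest base leaves most easily.
cyclohexyl–N₂⁺ loses N₂: no meaningful conjugate acid; N₂ departs as an exceptionally stable neutral molecule
cyclohexyl–OSO₃H loses HSO₄⁻: pKₐ(H₂SO₄) ≈ -3
cyclohexyl–OC(O)CF₃ loses CF₃COO⁻: pKₐ(CF₃COOH) ≈ 0.2
cyclohexyl–OAc loses AcO⁻: pKₐ(CH₃COOH) ≈ 4.8
cyclohexyl–CN loses CN⁻: pKₐ(HCN) ≈ 9.2

cyclohexyl–N₂⁺ > cyclohexyl–OSO₃H > cyclohexyl–OC(O)CF₃ > cyclohexyl–OAc > cyclohexyl–CN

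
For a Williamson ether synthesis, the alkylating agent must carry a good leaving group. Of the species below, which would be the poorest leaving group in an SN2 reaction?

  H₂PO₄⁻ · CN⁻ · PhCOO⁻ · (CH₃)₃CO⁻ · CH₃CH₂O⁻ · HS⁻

(CH₃)₃CO⁻

The more stable X⁻ (or X) is on its own — i.e. the weaker a base it is — the better a leaving group it makes.
H₂PO₄⁻: pKₐ(H₃PO₄) ≈ 2.1
PhCOO⁻: pKₐ(C₆H₅COOH) ≈ 4.2
HS⁻: pKₐ(H₂S) ≈ 7
CN⁻: pKₐ(HCN) ≈ 9.2
CH₃CH₂O⁻: pKₐ(CH₃CH₂OH) ≈ 16
(CH₃)₃CO⁻: pKₐ(t-BuOH) ≈ 18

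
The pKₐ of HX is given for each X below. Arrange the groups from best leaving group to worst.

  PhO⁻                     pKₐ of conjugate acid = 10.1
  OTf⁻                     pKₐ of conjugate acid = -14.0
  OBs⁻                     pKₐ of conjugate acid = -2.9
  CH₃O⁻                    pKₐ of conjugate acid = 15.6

OTf⁻ > OBs⁻ > PhO⁻ > CH₃O⁻

Lower conjugate-acid pKₐ ⇒ weaker base ⇒ better leaving group.
Sorting by the given values: OTf⁻ (-14.0), OBs⁻ (-2.9), PhO⁻ (10.1), CH₃O⁻ (15.6).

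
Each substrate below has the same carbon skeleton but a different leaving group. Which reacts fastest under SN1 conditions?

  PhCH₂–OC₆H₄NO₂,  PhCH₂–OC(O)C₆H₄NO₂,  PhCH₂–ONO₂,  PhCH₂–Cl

Identical carbon frameworks mean the comparison reduces to leaving-group quality.
Leaving-group ability tracks the stability of the departed species; conjugate-acid pKₐ is the usual yardstick (lower pKₐ → better LG).
PhCH₂–Cl loses Cl⁻: pKₐ(HCl) ≈ -7
PhCH₂–ONO₂ loses NO₃⁻: pKₐ(HNO₃) ≈ -1.3
PhCH₂–OC(O)C₆H₄NO₂ loses p-O₂N–C₆H₄–COO⁻: pKₐ(p-nitrobenzoic acid) ≈ 3.4
PhCH₂–OC₆H₄NO₂ loses p-O₂N–C₆H₄–O⁻: pKₐ(p-nitrophenol) ≈ 7.2

PhCH₂–Cl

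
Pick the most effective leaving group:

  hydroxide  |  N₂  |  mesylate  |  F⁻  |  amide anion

Rank by basicity of the departing species: weakest base leaves most easily.
N₂: no meaningful conjugate acid; N₂ departs as an exceptionally stable neutral molecule
mesylate: pKₐ(CH₃SO₃H (MsOH)) ≈ -1.9
F⁻: pKₐ(HF) ≈ 3.2
hydroxide: pKₐ(H₂O) ≈ 15.7
amide anion: pKₐ(NH₃) ≈ 38

N₂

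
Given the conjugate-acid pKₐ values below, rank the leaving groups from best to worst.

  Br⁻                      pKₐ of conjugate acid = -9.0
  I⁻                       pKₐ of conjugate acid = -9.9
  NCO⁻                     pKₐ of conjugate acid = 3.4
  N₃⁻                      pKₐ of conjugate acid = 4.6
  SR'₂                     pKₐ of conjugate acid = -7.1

Lower conjugate-acid pKₐ ⇒ weaker base ⇒ better leaving group.
Sorting by the given values: I⁻ (-9.9), Br⁻ (-9.0), SR'₂ (-7.1), NCO⁻ (3.4), N₃⁻ (4.6).

I⁻ > Br⁻ > SR'₂ > NCO⁻ > N₃⁻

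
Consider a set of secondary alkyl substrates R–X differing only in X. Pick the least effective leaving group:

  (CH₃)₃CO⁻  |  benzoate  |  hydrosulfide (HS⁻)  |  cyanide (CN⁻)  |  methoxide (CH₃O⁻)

benzoate: pKₐ(C₆H₅COOH) ≈ 4.2
hydrosulfide (HS⁻): pKₐ(H₂S) ≈ 7
cyanide (CN⁻): pKₐ(HCN) ≈ 9.2
methoxide (CH₃O⁻): pKₐ(CH₃OH) ≈ 15.5
(CH₃)₃CO⁻: pKₐ(t-BuOH) ≈ 18

(CH₃)₃CO⁻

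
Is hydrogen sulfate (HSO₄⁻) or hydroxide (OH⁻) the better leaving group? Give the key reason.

hydrogen sulfate (HSO₄⁻)

hydrogen sulfate (HSO₄⁻) is the better leaving group.
pKₐ(H₂SO₄) ≈ -3 versus pKₐ(H₂O) ≈ 15.7: hydrogen sulfate (HSO₄⁻) is the much weaker base.
Conjugate base of a strong mineral acid.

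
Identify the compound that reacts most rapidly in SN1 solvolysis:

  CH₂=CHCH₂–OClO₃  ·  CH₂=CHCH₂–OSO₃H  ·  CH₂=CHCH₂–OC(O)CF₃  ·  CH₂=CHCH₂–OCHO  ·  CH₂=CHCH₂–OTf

The skeletons are identical, so relative rate is governed entirely by leaving-group ability.
Rank by basicity of the departing species: weakest base leaves most easily.
CH₂=CHCH₂–OTf loses OTf⁻: pKₐ(CF₃SO₃H (triflic acid)) ≈ -14
CH₂=CHCH₂–OClO₃ loses ClO₄⁻: pKₐ(HClO₄) ≈ -10
CH₂=CHCH₂–OSO₃H loses HSO₄⁻: pKₐ(H₂SO₄) ≈ -3
CH₂=CHCH₂–OC(O)CF₃ loses CF₃COO⁻: pKₐ(CF₃COOH) ≈ 0.2
CH₂=CHCH₂–OCHO loses HCOO⁻: pKₐ(HCOOH) ≈ 3.8

CH₂=CHCH₂–OTf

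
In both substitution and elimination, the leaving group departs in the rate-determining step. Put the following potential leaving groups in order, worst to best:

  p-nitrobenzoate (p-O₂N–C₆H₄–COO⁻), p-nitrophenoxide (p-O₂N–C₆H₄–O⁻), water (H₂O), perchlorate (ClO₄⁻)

p-nitrophenoxide (p-O₂N–C₆H₄–O⁻) < p-nitrobenzoate (p-O₂N–C₆H₄–COO⁻) < water (H₂O) < perchlorate (ClO₄⁻)

Leaving-group ability tracks the stability of the departed species; conjugate-acid pKₐ is the usual yardstick (lower pKₐ → better LG).
perchlorate (ClO₄⁻): pKₐ(HClO₄) ≈ -10
water (H₂O): pKₐ(H₃O⁺) ≈ -1.7
p-nitrobenzoate (p-O₂N–C₆H₄–COO⁻): pKₐ(p-nitrobenzoic acid) ≈ 3.4
p-nitrophenoxide (p-O₂N–C₆H₄–O⁻): pKₐ(p-nitrophenol) ≈ 7.2
Reversing gives the worst-to-best order requested.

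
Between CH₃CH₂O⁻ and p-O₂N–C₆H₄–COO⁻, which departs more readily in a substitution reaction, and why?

p-O₂N–C₆H₄–COO⁻ is the better leaving group.
pKₐ(p-nitrobenzoic acid) ≈ 3.4 versus pKₐ(CH₃CH₂OH) ≈ 16: p-O₂N–C₆H₄–COO⁻ is the much weaker base.
Electron-withdrawing nitro group stabilises the carboxylate.

p-O₂N–C₆H₄–COO⁻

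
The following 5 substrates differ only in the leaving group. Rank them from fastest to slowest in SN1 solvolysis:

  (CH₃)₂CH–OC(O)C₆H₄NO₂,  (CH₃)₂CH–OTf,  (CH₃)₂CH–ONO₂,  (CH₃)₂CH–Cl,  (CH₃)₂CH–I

(CH₃)₂CH–OTf > (CH₃)₂CH–I > (CH₃)₂CH–Cl > (CH₃)₂CH–ONO₂ > (CH₃)₂CH–OC(O)C₆H₄NO₂

The skeletons are identical, so relative rate is governed entirely by leaving-group ability.
Rank by basicity of the departing species: weakest base leaves most easily.
(CH₃)₂CH–OTf loses OTf⁻: pKₐ(CF₃SO₃H (triflic acid)) ≈ -14
(CH₃)₂CH–I loses I⁻: pKₐ(HI) ≈ -10
(CH₃)₂CH–Cl loses Cl⁻: pKₐ(HCl) ≈ -7
(CH₃)₂CH–ONO₂ loses NO₃⁻: pKₐ(HNO₃) ≈ -1.3
(CH₃)₂CH–OC(O)C₆H₄NO₂ loses p-O₂N–C₆H₄–COO⁻: pKₐ(p-nitrobenzoic acid) ≈ 3.4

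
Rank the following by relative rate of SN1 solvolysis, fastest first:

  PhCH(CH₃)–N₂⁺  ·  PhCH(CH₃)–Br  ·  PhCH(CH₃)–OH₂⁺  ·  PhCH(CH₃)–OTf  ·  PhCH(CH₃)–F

PhCH(CH₃)–N₂⁺ > PhCH(CH₃)–OTf > PhCH(CH₃)–Br > PhCH(CH₃)–OH₂⁺ > PhCH(CH₃)–F

With the same alkyl group throughout, only the leaving group differentiates the rates.
The more stable X⁻ (or X) is on its own — i.e. the weaker a base it is — the better a leaving group it makes.
PhCH(CH₃)–N₂⁺ loses N₂: no meaningful conjugate acid; N₂ departs as an exceptionally stable neutral molecule
PhCH(CH₃)–OTf loses OTf⁻: pKₐ(CF₃SO₃H (triflic acid)) ≈ -14
PhCH(CH₃)–Br loses Br⁻: pKₐ(HBr) ≈ -9
PhCH(CH₃)–OH₂⁺ loses H₂O: pKₐ(H₃O⁺) ≈ -1.7
PhCH(CH₃)–F loses F⁻: pKₐ(HF) ≈ 3.2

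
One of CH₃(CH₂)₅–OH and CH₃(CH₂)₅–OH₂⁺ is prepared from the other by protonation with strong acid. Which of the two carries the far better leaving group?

From CH₃(CH₂)₅–OH the departing group would be OH⁻ (pKₐ(H₂O) ≈ 15.7). Strong base; essentially never leaves without prior activation.
From CH₃(CH₂)₅–OH₂⁺ the leaving group is H₂O (pKₐ(H₃O⁺) ≈ -1.7). Neutral; leaves from a protonated alcohol (R–OH₂⁺).
Protonation with strong acid works by converting the leaving group from hydroxide to neutral water, making CH₃(CH₂)₅–OH₂⁺ enormously more reactive.

CH₃(CH₂)₅–OH₂⁺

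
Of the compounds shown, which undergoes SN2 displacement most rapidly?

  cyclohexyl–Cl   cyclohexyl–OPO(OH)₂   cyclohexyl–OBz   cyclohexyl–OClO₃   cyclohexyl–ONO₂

With the same alkyl group throughout, only the leaving group differentiates the rates.
Rank by basicity of the departing species: weakest base leaves most easily.
cyclohexyl–OClO₃ loses ClO₄⁻: pKₐ(HClO₄) ≈ -10
cyclohexyl–Cl loses Cl⁻: pKₐ(HCl) ≈ -7
cyclohexyl–ONO₂ loses NO₃⁻: pKₐ(HNO₃) ≈ -1.3
cyclohexyl–OPO(OH)₂ loses H₂PO₄⁻: pKₐ(H₃PO₄) ≈ 2.1
cyclohexyl–OBz loses PhCOO⁻: pKₐ(C₆H₅COOH) ≈ 4.2

cyclohexyl–OClO₃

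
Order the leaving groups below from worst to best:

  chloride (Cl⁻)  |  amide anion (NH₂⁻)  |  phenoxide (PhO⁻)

amide anion (NH₂⁻) < phenoxide (PhO⁻) < chloride (Cl⁻)

Rank by basicity of the departing species: weakest base leaves most easily.
chloride (Cl⁻): pKₐ(HCl) ≈ -7
phenoxide (PhO⁻): pKₐ(C₆H₅OH (phenol)) ≈ 10
amide anion (NH₂⁻): pKₐ(NH₃) ≈ 38
Reversing gives the worst-to-best order requested.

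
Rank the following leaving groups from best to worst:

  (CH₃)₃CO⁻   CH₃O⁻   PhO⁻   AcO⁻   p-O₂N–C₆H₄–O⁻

The more stable X⁻ (or X) is on its own — i.e. the weaker a base it is — the better a leaving group it makes.
AcO⁻: pKₐ(CH₃COOH) ≈ 4.8 — resonance-stabilised but still a weak base
p-O₂N–C₆H₄–O⁻: pKₐ(p-nitrophenol) ≈ 7.2 — nitro group delocalises the charge; the classic chromogenic LG
PhO⁻: pKₐ(C₆H₅OH (phenol)) ≈ 10
CH₃O⁻: pKₐ(CH₃OH) ≈ 15.5 — strong base; alkoxides do not leave unassisted
(CH₃)₃CO⁻: pKₐ(t-BuOH) ≈ 18

AcO⁻ > p-O₂N–C₆H₄–O⁻ > PhO⁻ > CH₃O⁻ > (CH₃)₃CO⁻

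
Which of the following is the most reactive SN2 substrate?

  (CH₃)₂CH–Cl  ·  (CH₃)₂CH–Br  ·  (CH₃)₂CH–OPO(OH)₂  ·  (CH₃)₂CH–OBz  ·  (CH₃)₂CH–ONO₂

(CH₃)₂CH–Br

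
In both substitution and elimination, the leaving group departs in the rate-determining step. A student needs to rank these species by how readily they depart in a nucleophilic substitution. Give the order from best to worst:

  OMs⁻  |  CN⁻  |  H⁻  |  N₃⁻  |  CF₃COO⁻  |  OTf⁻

OTf⁻: pKₐ(CF₃SO₃H (triflic acid)) ≈ -14 — charge spread over three oxygens and a CF₃ group; the premier leaving group in synthesis
OMs⁻: pKₐ(CH₃SO₃H (MsOH)) ≈ -1.9
CF₃COO⁻: pKₐ(CF₃COOH) ≈ 0.2 — strongly electron-withdrawing CF₃ stabilises the carboxylate
N₃⁻: pKₐ(HN₃) ≈ 4.7 — linear, resonance-stabilised
CN⁻: pKₐ(HCN) ≈ 9.2 — sp carbon stabilises the charge somewhat, but still a poor LG
H⁻: pKₐ(H₂) ≈ 36

OTf⁻ > OMs⁻ > CF₃COO⁻ > N₃⁻ > CN⁻ > H⁻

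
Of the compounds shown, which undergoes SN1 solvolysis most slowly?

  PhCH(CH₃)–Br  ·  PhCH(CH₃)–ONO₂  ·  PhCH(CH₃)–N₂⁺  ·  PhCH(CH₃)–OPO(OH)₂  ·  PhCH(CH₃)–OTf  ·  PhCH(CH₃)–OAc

PhCH(CH₃)–OAc

Identical carbon frameworks mean the comparison reduces to leaving-group quality.
The more stable X⁻ (or X) is on its own — i.e. the weaker a base it is — the better a leaving group it makes.
PhCH(CH₃)–N₂⁺ loses N₂: no meaningful conjugate acid; N₂ departs as an exceptionally stable neutral molecule
PhCH(CH₃)–OTf loses OTf⁻: pKₐ(CF₃SO₃H (triflic acid)) ≈ -14
PhCH(CH₃)–Br loses Br⁻: pKₐ(HBr) ≈ -9
PhCH(CH₃)–ONO₂ loses NO₃⁻: pKₐ(HNO₃) ≈ -1.3
PhCH(CH₃)–OPO(OH)₂ loses H₂PO₄⁻: pKₐ(H₃PO₄) ≈ 2.1
PhCH(CH₃)–OAc loses AcO⁻: pKₐ(CH₃COOH) ≈ 4.8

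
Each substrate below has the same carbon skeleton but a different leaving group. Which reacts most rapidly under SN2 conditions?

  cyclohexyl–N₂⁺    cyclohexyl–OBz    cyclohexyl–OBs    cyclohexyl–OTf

cyclohexyl–N₂⁺

Identical carbon frameworks mean the comparison reduces to leaving-group quality.
Rank by basicity of the departing species: weakest base leaves most easily.
cyclohexyl–N₂⁺ loses N₂: no meaningful conjugate acid; N₂ departs as an exceptionally stable neutral molecule
cyclohexyl–OTf loses OTf⁻: pKₐ(CF₃SO₃H (triflic acid)) ≈ -14
cyclohexyl–OBs loses OBs⁻: pKₐ(p-BrC₆H₄SO₃H) ≈ -2.8
cyclohexyl–OBz loses PhCOO⁻: pKₐ(C₆H₅COOH) ≈ 4.2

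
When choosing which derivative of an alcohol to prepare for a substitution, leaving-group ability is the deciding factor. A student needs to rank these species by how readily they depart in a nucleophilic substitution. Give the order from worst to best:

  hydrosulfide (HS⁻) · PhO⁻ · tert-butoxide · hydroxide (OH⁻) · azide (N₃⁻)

Rank by basicity of the departing species: weakest base leaves most easily.
azide (N₃⁻): pKₐ(HN₃) ≈ 4.7
hydrosulfide (HS⁻): pKₐ(H₂S) ≈ 7 — larger and more polarisable than the oxygen analogue
PhO⁻: pKₐ(C₆H₅OH (phenol)) ≈ 10 — resonance into the ring helps, but still a poor LG
hydroxide (OH⁻): pKₐ(H₂O) ≈ 15.7
tert-butoxide: pKₐ(t-BuOH) ≈ 18 — bulky, strongly basic alkoxide
Listed from poorest to best leaving group as asked.

tert-butoxide < hydroxide (OH⁻) < PhO⁻ < hydrosulfide (HS⁻) < azide (N₃⁻)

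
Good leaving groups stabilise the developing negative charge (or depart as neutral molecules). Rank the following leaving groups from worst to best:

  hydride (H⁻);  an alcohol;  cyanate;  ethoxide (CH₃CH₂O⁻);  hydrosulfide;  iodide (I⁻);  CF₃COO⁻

The more stable X⁻ (or X) is on its own — i.e. the weaker a base it is — the better a leaving group it makes.
iodide (I⁻): pKₐ(HI) ≈ -10 — large, highly polarisable; very weak base
an alcohol: pKₐ(R'OH₂⁺) ≈ -2.4
CF₃COO⁻: pKₐ(CF₃COOH) ≈ 0.2 — strongly electron-withdrawing CF₃ stabilises the carboxylate
cyanate: pKₐ(HOCN) ≈ 3.5 — resonance between N and O
hydrosulfide: pKₐ(H₂S) ≈ 7 — larger and more polarisable than the oxygen analogue
ethoxide (CH₃CH₂O⁻): pKₐ(CH₃CH₂OH) ≈ 16 — strong base; alkoxides do not leave unassisted
hydride (H⁻): pKₐ(H₂) ≈ 36 — extremely strong base; leaves only in special hydride-transfer contexts
The question asks for worst first, so the sequence is read in increasing leaving-group ability.

hydride (H⁻) < ethoxide (CH₃CH₂O⁻) < hydrosulfide < cyanate < CF₃COO⁻ < an alcohol < iodide (I⁻)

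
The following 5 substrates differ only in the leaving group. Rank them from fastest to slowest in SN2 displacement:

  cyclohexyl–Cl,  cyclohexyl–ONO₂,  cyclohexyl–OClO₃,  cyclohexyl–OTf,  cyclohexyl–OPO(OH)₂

cyclohexyl–OTf > cyclohexyl–OClO₃ > cyclohexyl–Cl > cyclohexyl–ONO₂ > cyclohexyl–OPO(OH)₂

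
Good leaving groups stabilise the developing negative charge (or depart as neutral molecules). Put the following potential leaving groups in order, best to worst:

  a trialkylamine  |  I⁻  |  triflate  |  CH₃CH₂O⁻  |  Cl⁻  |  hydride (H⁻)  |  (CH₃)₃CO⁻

triflate > I⁻ > Cl⁻ > a trialkylamine > CH₃CH₂O⁻ > (CH₃)₃CO⁻ > hydride (H⁻)

triflate: pKₐ(CF₃SO₃H (triflic acid)) ≈ -14
I⁻: pKₐ(HI) ≈ -10
Cl⁻: pKₐ(HCl) ≈ -7
a trialkylamine: pKₐ(R'₃NH⁺) ≈ 10.7
CH₃CH₂O⁻: pKₐ(CH₃CH₂OH) ≈ 16
(CH₃)₃CO⁻: pKₐ(t-BuOH) ≈ 18
hydride (H⁻): pKₐ(H₂) ≈ 36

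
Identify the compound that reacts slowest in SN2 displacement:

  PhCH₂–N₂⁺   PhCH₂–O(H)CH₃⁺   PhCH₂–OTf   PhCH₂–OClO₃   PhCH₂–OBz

PhCH₂–OBz

The skeletons are identical, so relative rate is governed entirely by leaving-group ability.
A good leaving group is a weak base: the lower the pKₐ of its conjugate acid, the more readily it departs.
PhCH₂–N₂⁺ loses N₂: no meaningful conjugate acid; N₂ departs as an exceptionally stable neutral molecule
PhCH₂–OTf loses OTf⁻: pKₐ(CF₃SO₃H (triflic acid)) ≈ -14
PhCH₂–OClO₃ loses ClO₄⁻: pKₐ(HClO₄) ≈ -10
PhCH₂–O(H)CH₃⁺ loses R'OH: pKₐ(R'OH₂⁺) ≈ -2.4
PhCH₂–OBz loses PhCOO⁻: pKₐ(C₆H₅COOH) ≈ 4.2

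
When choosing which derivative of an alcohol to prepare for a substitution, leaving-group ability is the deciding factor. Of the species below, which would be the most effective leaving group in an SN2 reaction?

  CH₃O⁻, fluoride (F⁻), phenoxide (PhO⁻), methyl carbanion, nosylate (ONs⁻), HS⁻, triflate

triflate

triflate: pKₐ(CF₃SO₃H (triflic acid)) ≈ -14
nosylate (ONs⁻): pKₐ(p-O₂NC₆H₄SO₃H) ≈ -3.5
fluoride (F⁻): pKₐ(HF) ≈ 3.2
HS⁻: pKₐ(H₂S) ≈ 7
phenoxide (PhO⁻): pKₐ(C₆H₅OH (phenol)) ≈ 10
CH₃O⁻: pKₐ(CH₃OH) ≈ 15.5
methyl carbanion: pKₐ(CH₄) ≈ 48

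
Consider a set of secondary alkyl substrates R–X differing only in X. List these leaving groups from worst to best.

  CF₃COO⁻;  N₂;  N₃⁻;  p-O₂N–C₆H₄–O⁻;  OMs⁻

p-O₂N–C₆H₄–O⁻ < N₃⁻ < CF₃COO⁻ < OMs⁻ < N₂

A good leaving group is a weak base: the lower the pKₐ of its conjugate acid, the more readily it departs.
N₂: no meaningful conjugate acid; N₂ departs as an exceptionally stable neutral molecule
OMs⁻: pKₐ(CH₃SO₃H (MsOH)) ≈ -1.9
CF₃COO⁻: pKₐ(CF₃COOH) ≈ 0.2
N₃⁻: pKₐ(HN₃) ≈ 4.7
p-O₂N–C₆H₄–O⁻: pKₐ(p-nitrophenol) ≈ 7.2
Reversing gives the worst-to-best order requested.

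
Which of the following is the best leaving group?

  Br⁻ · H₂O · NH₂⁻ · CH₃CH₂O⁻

Br⁻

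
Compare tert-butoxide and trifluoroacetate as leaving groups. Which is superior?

trifluoroacetate

trifluoroacetate is the better leaving group.
pKₐ(CF₃COOH) ≈ 0.2 versus pKₐ(t-BuOH) ≈ 18: trifluoroacetate is the much weaker base.
Strongly electron-withdrawing CF₃ stabilises the carboxylate.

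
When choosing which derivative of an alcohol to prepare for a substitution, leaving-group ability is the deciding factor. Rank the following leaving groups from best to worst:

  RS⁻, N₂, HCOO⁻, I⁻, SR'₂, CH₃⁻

A good leaving group is a weak base: the lower the pKₐ of its conjugate acid, the more readily it departs.
N₂: no meaningful conjugate acid; N₂ departs as an exceptionally stable neutral molecule
I⁻: pKₐ(HI) ≈ -10 — large, highly polarisable; very weak base
SR'₂: pKₐ(R'₂SH⁺) ≈ -7 — neutral; leaves from a sulfonium salt (R–SR'₂⁺)
HCOO⁻: pKₐ(HCOOH) ≈ 3.8 — resonance-stabilised carboxylate
RS⁻: pKₐ(RSH (a thiol)) ≈ 10.5
CH₃⁻: pKₐ(CH₄) ≈ 48 — unstabilised carbanion; the worst conceivable leaving group

N₂ > I⁻ > SR'₂ > HCOO⁻ > RS⁻ > CH₃⁻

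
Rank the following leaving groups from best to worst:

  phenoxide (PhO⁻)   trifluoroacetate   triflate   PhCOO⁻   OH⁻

triflate > trifluoroacetate > PhCOO⁻ > phenoxide (PhO⁻) > OH⁻

Leaving-group ability tracks the stability of the departed species; conjugate-acid pKₐ is the usual yardstick (lower pKₐ → better LG).
triflate: pKₐ(CF₃SO₃H (triflic acid)) ≈ -14 — charge spread over three oxygens and a CF₃ group; the premier leaving group in synthesis
trifluoroacetate: pKₐ(CF₃COOH) ≈ 0.2 — strongly electron-withdrawing CF₃ stabilises the carboxylate
PhCOO⁻: pKₐ(C₆H₅COOH) ≈ 4.2
phenoxide (PhO⁻): pKₐ(C₆H₅OH (phenol)) ≈ 10 — resonance into the ring helps, but still a poor LG
OH⁻: pKₐ(H₂O) ≈ 15.7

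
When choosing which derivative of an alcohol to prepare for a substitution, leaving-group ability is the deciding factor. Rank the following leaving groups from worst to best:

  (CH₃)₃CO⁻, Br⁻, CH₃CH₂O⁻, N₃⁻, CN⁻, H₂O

The more stable X⁻ (or X) is on its own — i.e. the weaker a base it is — the better a leaving group it makes.
Br⁻: pKₐ(HBr) ≈ -9
H₂O: pKₐ(H₃O⁺) ≈ -1.7
N₃⁻: pKₐ(HN₃) ≈ 4.7
CN⁻: pKₐ(HCN) ≈ 9.2
CH₃CH₂O⁻: pKₐ(CH₃CH₂OH) ≈ 16
(CH₃)₃CO⁻: pKₐ(t-BuOH) ≈ 18
Listed from poorest to best leaving group as asked.

(CH₃)₃CO⁻ < CH₃CH₂O⁻ < CN⁻ < N₃⁻ < H₂O < Br⁻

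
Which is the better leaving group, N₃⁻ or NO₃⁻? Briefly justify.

NO₃⁻ is the better leaving group.
pKₐ(HNO₃) ≈ -1.3 versus pKₐ(HN₃) ≈ 4.7: NO₃⁻ is the much weaker base.
Resonance-delocalised over three oxygens.

NO₃⁻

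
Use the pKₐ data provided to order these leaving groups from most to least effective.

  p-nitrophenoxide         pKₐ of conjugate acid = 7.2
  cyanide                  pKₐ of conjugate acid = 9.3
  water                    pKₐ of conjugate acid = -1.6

water > p-nitrophenoxide > cyanide

Lower conjugate-acid pKₐ ⇒ weaker base ⇒ better leaving group.
Sorting by the given values: water (-1.6), p-nitrophenoxide (7.2), cyanide (9.3).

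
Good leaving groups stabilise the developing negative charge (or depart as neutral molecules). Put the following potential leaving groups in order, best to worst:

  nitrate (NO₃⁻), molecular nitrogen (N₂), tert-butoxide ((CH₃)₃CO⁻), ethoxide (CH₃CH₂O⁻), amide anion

Leaving-group ability tracks the stability of the departed species; conjugate-acid pKₐ is the usual yardstick (lower pKₐ → better LG).
molecular nitrogen (N₂): no meaningful conjugate acid; N₂ departs as an exceptionally stable neutral molecule
nitrate (NO₃⁻): pKₐ(HNO₃) ≈ -1.3
ethoxide (CH₃CH₂O⁻): pKₐ(CH₃CH₂OH) ≈ 16
tert-butoxide ((CH₃)₃CO⁻): pKₐ(t-BuOH) ≈ 18
amide anion: pKₐ(NH₃) ≈ 38

molecular nitrogen (N₂) > nitrate (NO₃⁻) > ethoxide (CH₃CH₂O⁻) > tert-butoxide ((CH₃)₃CO⁻) > amide anion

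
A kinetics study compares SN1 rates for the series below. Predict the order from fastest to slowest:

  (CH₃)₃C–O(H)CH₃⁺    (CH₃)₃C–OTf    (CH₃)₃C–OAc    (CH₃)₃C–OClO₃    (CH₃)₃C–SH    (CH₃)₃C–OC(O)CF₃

(CH₃)₃C–OTf > (CH₃)₃C–OClO₃ > (CH₃)₃C–O(H)CH₃⁺ > (CH₃)₃C–OC(O)CF₃ > (CH₃)₃C–OAc > (CH₃)₃C–SH

Identical carbon frameworks mean the comparison reduces to leaving-group quality.
Rank by basicity of the departing species: weakest base leaves most easily.
(CH₃)₃C–OTf loses OTf⁻: pKₐ(CF₃SO₃H (triflic acid)) ≈ -14
(CH₃)₃C–OClO₃ loses ClO₄⁻: pKₐ(HClO₄) ≈ -10
(CH₃)₃C–O(H)CH₃⁺ loses R'OH: pKₐ(R'OH₂⁺) ≈ -2.4
(CH₃)₃C–OC(O)CF₃ loses CF₃COO⁻: pKₐ(CF₃COOH) ≈ 0.2
(CH₃)₃C–OAc loses AcO⁻: pKₐ(CH₃COOH) ≈ 4.8
(CH₃)₃C–SH loses HS⁻: pKₐ(H₂S) ≈ 7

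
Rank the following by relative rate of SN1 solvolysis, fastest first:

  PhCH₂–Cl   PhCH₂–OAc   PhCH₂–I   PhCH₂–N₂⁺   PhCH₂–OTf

Same R in every case — rank the leaving groups.
Leaving-group ability tracks the stability of the departed species; conjugate-acid pKₐ is the usual yardstick (lower pKₐ → better LG).
PhCH₂–N₂⁺ loses N₂: no meaningful conjugate acid; N₂ departs as an exceptionally stable neutral molecule
PhCH₂–OTf loses OTf⁻: pKₐ(CF₃SO₃H (triflic acid)) ≈ -14
PhCH₂–I loses I⁻: pKₐ(HI) ≈ -10
PhCH₂–Cl loses Cl⁻: pKₐ(HCl) ≈ -7
PhCH₂–OAc loses AcO⁻: pKₐ(CH₃COOH) ≈ 4.8

PhCH₂–N₂⁺ > PhCH₂–OTf > PhCH₂–I > PhCH₂–Cl > PhCH₂–OAc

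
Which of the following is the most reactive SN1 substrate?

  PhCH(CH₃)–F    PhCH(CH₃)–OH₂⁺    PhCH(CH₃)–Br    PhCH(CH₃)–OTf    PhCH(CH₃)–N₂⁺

PhCH(CH₃)–N₂⁺

The skeletons are identical, so relative rate is governed entirely by leaving-group ability.
Rank by basicity of the departing species: weakest base leaves most easily.
PhCH(CH₃)–N₂⁺ loses N₂: no meaningful conjugate acid; N₂ departs as an exceptionally stable neutral molecule
PhCH(CH₃)–OTf loses OTf⁻: pKₐ(CF₃SO₃H (triflic acid)) ≈ -14
PhCH(CH₃)–Br loses Br⁻: pKₐ(HBr) ≈ -9
PhCH(CH₃)–OH₂⁺ loses H₂O: pKₐ(H₃O⁺) ≈ -1.7
PhCH(CH₃)–F loses F⁻: pKₐ(HF) ≈ 3.2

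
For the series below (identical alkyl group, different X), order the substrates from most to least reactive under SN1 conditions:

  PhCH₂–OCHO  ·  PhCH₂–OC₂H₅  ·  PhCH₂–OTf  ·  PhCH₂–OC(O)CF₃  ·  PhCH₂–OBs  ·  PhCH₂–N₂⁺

With the same alkyl group throughout, only the leaving group differentiates the rates.
A good leaving group is a weak base: the lower the pKₐ of its conjugate acid, the more readily it departs.
PhCH₂–N₂⁺ loses N₂: no meaningful conjugate acid; N₂ departs as an exceptionally stable neutral molecule
PhCH₂–OTf loses OTf⁻: pKₐ(CF₃SO₃H (triflic acid)) ≈ -14
PhCH₂–OBs loses OBs⁻: pKₐ(p-BrC₆H₄SO₃H) ≈ -2.8
PhCH₂–OC(O)CF₃ loses CF₃COO⁻: pKₐ(CF₃COOH) ≈ 0.2
PhCH₂–OCHO loses HCOO⁻: pKₐ(HCOOH) ≈ 3.8
PhCH₂–OC₂H₅ loses CH₃CH₂O⁻: pKₐ(CH₃CH₂OH) ≈ 16

PhCH₂–N₂⁺ > PhCH₂–OTf > PhCH₂–OBs > PhCH₂–OC(O)CF₃ > PhCH₂–OCHO > PhCH₂–OC₂H₅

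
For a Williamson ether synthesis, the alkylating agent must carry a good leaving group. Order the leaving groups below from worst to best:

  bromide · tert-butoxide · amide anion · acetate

amide anion < tert-butoxide < acetate < bromide

The more stable X⁻ (or X) is on its own — i.e. the weaker a base it is — the better a leaving group it makes.
bromide: pKₐ(HBr) ≈ -9
acetate: pKₐ(CH₃COOH) ≈ 4.8
tert-butoxide: pKₐ(t-BuOH) ≈ 18
amide anion: pKₐ(NH₃) ≈ 38
Listed from poorest to best leaving group as asked.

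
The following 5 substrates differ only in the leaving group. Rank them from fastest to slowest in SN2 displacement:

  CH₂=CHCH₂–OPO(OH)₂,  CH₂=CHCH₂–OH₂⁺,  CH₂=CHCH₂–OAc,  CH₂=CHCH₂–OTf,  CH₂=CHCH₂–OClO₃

CH₂=CHCH₂–OTf > CH₂=CHCH₂–OClO₃ > CH₂=CHCH₂–OH₂⁺ > CH₂=CHCH₂–OPO(OH)₂ > CH₂=CHCH₂–OAc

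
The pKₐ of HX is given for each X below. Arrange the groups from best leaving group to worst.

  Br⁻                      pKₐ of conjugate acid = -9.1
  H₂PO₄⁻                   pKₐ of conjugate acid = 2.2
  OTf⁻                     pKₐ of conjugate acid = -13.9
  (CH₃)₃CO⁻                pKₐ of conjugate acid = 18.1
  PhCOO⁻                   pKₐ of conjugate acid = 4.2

OTf⁻ > Br⁻ > H₂PO₄⁻ > PhCOO⁻ > (CH₃)₃CO⁻

Lower conjugate-acid pKₐ ⇒ weaker base ⇒ better leaving group.
Sorting by the given values: OTf⁻ (-13.9), Br⁻ (-9.1), H₂PO₄⁻ (2.2), PhCOO⁻ (4.2), (CH₃)₃CO⁻ (18.1).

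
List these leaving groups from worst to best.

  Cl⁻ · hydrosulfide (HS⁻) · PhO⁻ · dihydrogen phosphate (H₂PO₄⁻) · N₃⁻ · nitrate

A good leaving group is a weak base: the lower the pKₐ of its conjugate acid, the more readily it departs.
Cl⁻: pKₐ(HCl) ≈ -7
nitrate: pKₐ(HNO₃) ≈ -1.3
dihydrogen phosphate (H₂PO₄⁻): pKₐ(H₃PO₄) ≈ 2.1
N₃⁻: pKₐ(HN₃) ≈ 4.7
hydrosulfide (HS⁻): pKₐ(H₂S) ≈ 7
PhO⁻: pKₐ(C₆H₅OH (phenol)) ≈ 10
The question asks for worst first, so the sequence is read in increasing leaving-group ability.

PhO⁻ < hydrosulfide (HS⁻) < N₃⁻ < dihydrogen phosphate (H₂PO₄⁻) < nitrate < Cl⁻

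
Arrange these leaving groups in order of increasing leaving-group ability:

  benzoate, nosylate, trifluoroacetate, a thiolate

a thiolate < benzoate < trifluoroacetate < nosylate

nosylate: pKₐ(p-O₂NC₆H₄SO₃H) ≈ -3.5
trifluoroacetate: pKₐ(CF₃COOH) ≈ 0.2 — strongly electron-withdrawing CF₃ stabilises the carboxylate
benzoate: pKₐ(C₆H₅COOH) ≈ 4.2 — aryl carboxylate
a thiolate: pKₐ(RSH (a thiol)) ≈ 10.5 — moderately basic; rarely leaves without activation
The question asks for worst first, so the sequence is read in increasing leaving-group ability.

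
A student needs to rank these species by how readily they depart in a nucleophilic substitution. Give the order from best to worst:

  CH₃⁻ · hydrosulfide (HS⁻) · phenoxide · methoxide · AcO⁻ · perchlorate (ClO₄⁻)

Leaving-group ability tracks the stability of the departed species; conjugate-acid pKₐ is the usual yardstick (lower pKₐ → better LG).
perchlorate (ClO₄⁻): pKₐ(HClO₄) ≈ -10
AcO⁻: pKₐ(CH₃COOH) ≈ 4.8 — resonance-stabilised but still a weak base
hydrosulfide (HS⁻): pKₐ(H₂S) ≈ 7 — larger and more polarisable than the oxygen analogue
phenoxide: pKₐ(C₆H₅OH (phenol)) ≈ 10 — resonance into the ring helps, but still a poor LG
methoxide: pKₐ(CH₃OH) ≈ 15.5
CH₃⁻: pKₐ(CH₄) ≈ 48

perchlorate (ClO₄⁻) > AcO⁻ > hydrosulfide (HS⁻) > phenoxide > methoxide > CH₃⁻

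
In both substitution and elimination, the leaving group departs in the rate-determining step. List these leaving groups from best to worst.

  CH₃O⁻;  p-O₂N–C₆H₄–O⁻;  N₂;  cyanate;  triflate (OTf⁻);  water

N₂ > triflate (OTf⁻) > water > cyanate > p-O₂N–C₆H₄–O⁻ > CH₃O⁻

The more stable X⁻ (or X) is on its own — i.e. the weaker a base it is — the better a leaving group it makes.
N₂: no meaningful conjugate acid; N₂ departs as an exceptionally stable neutral molecule
triflate (OTf⁻): pKₐ(CF₃SO₃H (triflic acid)) ≈ -14 — charge spread over three oxygens and a CF₃ group; the premier leaving group in synthesis
water: pKₐ(H₃O⁺) ≈ -1.7 — neutral; leaves from a protonated alcohol (R–OH₂⁺)
cyanate: pKₐ(HOCN) ≈ 3.5 — resonance between N and O
p-O₂N–C₆H₄–O⁻: pKₐ(p-nitrophenol) ≈ 7.2
CH₃O⁻: pKₐ(CH₃OH) ≈ 15.5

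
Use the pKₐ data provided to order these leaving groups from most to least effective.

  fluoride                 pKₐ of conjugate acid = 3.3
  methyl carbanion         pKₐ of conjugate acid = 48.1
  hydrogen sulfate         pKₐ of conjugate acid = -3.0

hydrogen sulfate > fluoride > methyl carbanion

Lower conjugate-acid pKₐ ⇒ weaker base ⇒ better leaving group.
Sorting by the given values: hydrogen sulfate (-3.0), fluoride (3.3), methyl carbanion (48.1).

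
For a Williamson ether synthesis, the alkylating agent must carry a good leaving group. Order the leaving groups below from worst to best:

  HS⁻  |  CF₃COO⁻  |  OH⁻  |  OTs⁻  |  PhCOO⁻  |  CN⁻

OH⁻ < CN⁻ < HS⁻ < PhCOO⁻ < CF₃COO⁻ < OTs⁻

A good leaving group is a weak base: the lower the pKₐ of its conjugate acid, the more readily it departs.
OTs⁻: pKₐ(p-CH₃C₆H₄SO₃H (TsOH)) ≈ -2.8 — resonance-delocalised arenesulfonate
CF₃COO⁻: pKₐ(CF₃COOH) ≈ 0.2 — strongly electron-withdrawing CF₃ stabilises the carboxylate
PhCOO⁻: pKₐ(C₆H₅COOH) ≈ 4.2 — aryl carboxylate
HS⁻: pKₐ(H₂S) ≈ 7 — larger and more polarisable than the oxygen analogue
CN⁻: pKₐ(HCN) ≈ 9.2 — sp carbon stabilises the charge somewhat, but still a poor LG
OH⁻: pKₐ(H₂O) ≈ 15.7 — strong base; essentially never leaves without prior activation
The question asks for worst first, so the sequence is read in increasing leaving-group ability.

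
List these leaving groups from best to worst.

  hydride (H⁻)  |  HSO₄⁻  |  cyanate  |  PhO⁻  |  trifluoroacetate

A good leaving group is a weak base: the lower the pKₐ of its conjugate acid, the more readily it departs.
HSO₄⁻: pKₐ(H₂SO₄) ≈ -3 — conjugate base of a strong mineral acid
trifluoroacetate: pKₐ(CF₃COOH) ≈ 0.2 — strongly electron-withdrawing CF₃ stabilises the carboxylate
cyanate: pKₐ(HOCN) ≈ 3.5 — resonance between N and O
PhO⁻: pKₐ(C₆H₅OH (phenol)) ≈ 10 — resonance into the ring helps, but still a poor LG
hydride (H⁻): pKₐ(H₂) ≈ 36 — extremely strong base; leaves only in special hydride-transfer contexts

HSO₄⁻ > trifluoroacetate > cyanate > PhO⁻ > hydride (H⁻)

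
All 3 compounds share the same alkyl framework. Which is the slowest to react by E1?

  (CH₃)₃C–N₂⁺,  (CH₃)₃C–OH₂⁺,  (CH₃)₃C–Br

Same R in every case — rank the leaving groups.
A good leaving group is a weak base: the lower the pKₐ of its conjugate acid, the more readily it departs.
(CH₃)₃C–N₂⁺ loses N₂: no meaningful conjugate acid; N₂ departs as an exceptionally stable neutral molecule
(CH₃)₃C–Br loses Br⁻: pKₐ(HBr) ≈ -9
(CH₃)₃C–OH₂⁺ loses H₂O: pKₐ(H₃O⁺) ≈ -1.7

(CH₃)₃C–OH₂⁺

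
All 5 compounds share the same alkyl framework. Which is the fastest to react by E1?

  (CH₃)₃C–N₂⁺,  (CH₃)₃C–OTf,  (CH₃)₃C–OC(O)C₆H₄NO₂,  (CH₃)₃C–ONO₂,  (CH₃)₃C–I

(CH₃)₃C–N₂⁺

The skeletons are identical, so relative rate is governed entirely by leaving-group ability.
The more stable X⁻ (or X) is on its own — i.e. the weaker a base it is — the better a leaving group it makes.
(CH₃)₃C–N₂⁺ loses N₂: no meaningful conjugate acid; N₂ departs as an exceptionally stable neutral molecule
(CH₃)₃C–OTf loses OTf⁻: pKₐ(CF₃SO₃H (triflic acid)) ≈ -14
(CH₃)₃C–I loses I⁻: pKₐ(HI) ≈ -10
(CH₃)₃C–ONO₂ loses NO₃⁻: pKₐ(HNO₃) ≈ -1.3
(CH₃)₃C–OC(O)C₆H₄NO₂ loses p-O₂N–C₆H₄–COO⁻: pKₐ(p-nitrobenzoic acid) ≈ 3.4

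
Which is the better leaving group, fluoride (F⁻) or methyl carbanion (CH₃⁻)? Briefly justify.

fluoride (F⁻) is the better leaving group.
pKₐ(HF) ≈ 3.2 versus pKₐ(CH₄) ≈ 48: fluoride (F⁻) is the much weaker base.
Small and strongly basic; the poor halide leaving group.

fluoride (F⁻)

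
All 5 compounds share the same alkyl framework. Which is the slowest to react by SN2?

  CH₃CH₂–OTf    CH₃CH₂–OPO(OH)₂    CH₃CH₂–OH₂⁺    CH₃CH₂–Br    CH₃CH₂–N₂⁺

Identical carbon frameworks mean the comparison reduces to leaving-group quality.
The more stable X⁻ (or X) is on its own — i.e. the weaker a base it is — the better a leaving group it makes.
CH₃CH₂–N₂⁺ loses N₂: no meaningful conjugate acid; N₂ departs as an exceptionally stable neutral molecule
CH₃CH₂–OTf loses OTf⁻: pKₐ(CF₃SO₃H (triflic acid)) ≈ -14
CH₃CH₂–Br loses Br⁻: pKₐ(HBr) ≈ -9
CH₃CH₂–OH₂⁺ loses H₂O: pKₐ(H₃O⁺) ≈ -1.7
CH₃CH₂–OPO(OH)₂ loses H₂PO₄⁻: pKₐ(H₃PO₄) ≈ 2.1

CH₃CH₂–OPO(OH)₂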